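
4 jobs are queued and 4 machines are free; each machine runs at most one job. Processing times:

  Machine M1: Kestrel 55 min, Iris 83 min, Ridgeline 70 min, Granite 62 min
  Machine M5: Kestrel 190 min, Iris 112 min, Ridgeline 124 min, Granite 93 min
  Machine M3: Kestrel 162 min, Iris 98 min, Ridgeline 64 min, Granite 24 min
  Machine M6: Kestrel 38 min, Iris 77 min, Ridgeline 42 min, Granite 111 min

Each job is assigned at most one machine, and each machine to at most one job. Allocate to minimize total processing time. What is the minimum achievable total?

This is a one-to-one assignment (minimum-cost bipartite matching).
Optimal: Kestrel→Machine M1 (55 min), Iris→Machine M5 (112 min), Ridgeline→Machine M6 (42 min), Granite→Machine M3 (24 min) — total 55+112+42+24 = 233 min.
Min-entry greedy (repeatedly take the single cheapest remaining cell) gives 244 min, worse by 11.

Minimum total: 233 min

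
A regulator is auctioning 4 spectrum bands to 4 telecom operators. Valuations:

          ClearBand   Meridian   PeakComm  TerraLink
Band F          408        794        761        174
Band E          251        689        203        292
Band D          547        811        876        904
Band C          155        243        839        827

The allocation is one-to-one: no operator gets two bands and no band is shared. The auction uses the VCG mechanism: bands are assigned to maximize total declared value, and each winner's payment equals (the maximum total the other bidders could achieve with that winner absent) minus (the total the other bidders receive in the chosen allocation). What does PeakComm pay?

Efficient allocation: ClearBand→Band F ($408M), Meridian→Band E ($689M), PeakComm→Band C ($839M), TerraLink→Band D ($904M); total welfare W = $2840M.
PeakComm receives Band C at value $839M, so the others get W − 839 = $2001M.
Without PeakComm: best allocation of the remaining 3 bidders over all 4 bands is ClearBand→Band D ($547M), Meridian→Band F ($794M), TerraLink→Band C ($827M), total $2168M.
VCG payment = (others' best without PeakComm) − (others' welfare with PeakComm) = 2168 − 2001 = $167M.

PeakComm pays $167M.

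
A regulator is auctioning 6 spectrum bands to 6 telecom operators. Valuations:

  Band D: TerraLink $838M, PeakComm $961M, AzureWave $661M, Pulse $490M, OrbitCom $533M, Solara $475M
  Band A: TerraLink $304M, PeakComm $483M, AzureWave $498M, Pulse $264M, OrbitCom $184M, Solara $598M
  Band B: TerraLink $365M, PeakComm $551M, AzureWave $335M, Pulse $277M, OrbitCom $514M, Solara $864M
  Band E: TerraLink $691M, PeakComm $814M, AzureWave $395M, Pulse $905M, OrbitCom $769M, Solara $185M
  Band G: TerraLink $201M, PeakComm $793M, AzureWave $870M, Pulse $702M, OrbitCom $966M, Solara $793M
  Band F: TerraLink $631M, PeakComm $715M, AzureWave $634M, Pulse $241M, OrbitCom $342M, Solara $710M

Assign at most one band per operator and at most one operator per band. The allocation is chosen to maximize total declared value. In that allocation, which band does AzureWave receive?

Optimal: TerraLink→Band F ($631M), PeakComm→Band D ($961M), AzureWave→Band A ($498M), Pulse→Band E ($905M), OrbitCom→Band G ($966M), Solara→Band B ($864M) — total 631+961+498+905+966+864 = $4825M.
Max-entry greedy (repeatedly take the single best remaining cell) gives $4634M, worse by 191.
Next-best assignment: TerraLink→Band D, PeakComm→Band F, AzureWave→Band A, Pulse→Band E, OrbitCom→Band G, Solara→Band B = $4786M.
Swapping OrbitCom↔Pulse (OrbitCom→Band E $769M, Pulse→Band G $702M) loses 400.
AzureWave's own top band is Band G ($870M), but forcing AzureWave→Band G and reassigning the rest optimally gives only $4479M — worse by 346.

AzureWave receives Band A.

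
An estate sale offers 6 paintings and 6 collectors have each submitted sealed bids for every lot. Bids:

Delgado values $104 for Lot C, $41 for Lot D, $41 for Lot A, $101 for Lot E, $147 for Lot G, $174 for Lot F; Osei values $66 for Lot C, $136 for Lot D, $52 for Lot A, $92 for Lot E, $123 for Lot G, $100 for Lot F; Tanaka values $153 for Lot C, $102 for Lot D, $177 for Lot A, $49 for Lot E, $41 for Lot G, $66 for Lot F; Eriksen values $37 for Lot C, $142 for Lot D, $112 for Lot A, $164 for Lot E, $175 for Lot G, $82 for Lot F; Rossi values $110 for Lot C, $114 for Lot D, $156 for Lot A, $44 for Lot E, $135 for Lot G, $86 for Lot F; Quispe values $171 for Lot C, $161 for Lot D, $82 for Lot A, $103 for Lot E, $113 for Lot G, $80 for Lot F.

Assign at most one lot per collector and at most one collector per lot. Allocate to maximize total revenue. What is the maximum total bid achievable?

Optimal: Delgado→Lot F ($174), Osei→Lot D ($136), Tanaka→Lot A ($177), Eriksen→Lot E ($164), Rossi→Lot G ($135), Quispe→Lot C ($171) — total 174+136+177+164+135+171 = $957.
Max-entry greedy (repeatedly take the single best remaining cell) gives $877, worse by 80.
Next-best assignment: Delgado→Lot F, Osei→Lot G, Tanaka→Lot C, Eriksen→Lot E, Rossi→Lot A, Quispe→Lot D = $931.
No other one-to-one assignment exceeds $957.

Maximum total: $957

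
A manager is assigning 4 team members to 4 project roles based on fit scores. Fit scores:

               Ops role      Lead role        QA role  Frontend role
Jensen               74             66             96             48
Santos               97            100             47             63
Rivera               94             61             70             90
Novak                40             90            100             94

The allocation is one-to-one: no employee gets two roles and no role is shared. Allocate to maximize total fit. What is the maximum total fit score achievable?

Maximum total: 384 pts

Optimal: Jensen→QA role (96 pts), Santos→Lead role (100 pts), Rivera→Ops role (94 pts), Novak→Frontend role (94 pts) — total 96+100+94+94 = 384 pts.
Next-best assignment: Jensen→QA role, Santos→Ops role, Rivera→Frontend role, Novak→Lead role = 373 pts.
Swapping Rivera↔Novak (Rivera→Frontend role 90 pts, Novak→Ops role 40 pts) loses 58.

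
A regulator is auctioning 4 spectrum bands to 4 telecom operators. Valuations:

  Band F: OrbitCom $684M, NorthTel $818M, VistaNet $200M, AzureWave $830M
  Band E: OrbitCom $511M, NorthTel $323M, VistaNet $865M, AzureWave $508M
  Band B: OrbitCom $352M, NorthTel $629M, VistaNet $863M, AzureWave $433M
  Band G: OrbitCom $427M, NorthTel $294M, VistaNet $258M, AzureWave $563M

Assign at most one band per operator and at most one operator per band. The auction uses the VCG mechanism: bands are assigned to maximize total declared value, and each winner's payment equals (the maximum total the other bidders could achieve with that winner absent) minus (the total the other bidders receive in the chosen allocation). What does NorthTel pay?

Efficient allocation: OrbitCom→Band E ($511M), NorthTel→Band F ($818M), VistaNet→Band B ($863M), AzureWave→Band G ($563M); total welfare W = $2755M.
NorthTel receives Band F at value $818M, so the others get W − 818 = $1937M.
Without NorthTel: best allocation of the remaining 3 bidders over all 4 bands is OrbitCom→Band E ($511M), VistaNet→Band B ($863M), AzureWave→Band F ($830M), total $2204M.
VCG payment = (others' best without NorthTel) − (others' welfare with NorthTel) = 2204 − 1937 = $267M.

NorthTel pays $267M.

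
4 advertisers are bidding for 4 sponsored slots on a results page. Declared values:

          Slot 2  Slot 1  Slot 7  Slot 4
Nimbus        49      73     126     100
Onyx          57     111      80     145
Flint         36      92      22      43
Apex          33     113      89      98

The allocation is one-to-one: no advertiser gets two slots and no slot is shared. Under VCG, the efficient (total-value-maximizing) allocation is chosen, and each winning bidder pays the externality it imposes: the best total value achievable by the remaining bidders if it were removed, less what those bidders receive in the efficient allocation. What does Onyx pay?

Onyx pays $41.

Efficient allocation: Nimbus→Slot 7 ($126), Onyx→Slot 4 ($145), Flint→Slot 2 ($36), Apex→Slot 1 ($113); total welfare W = $420.
Onyx receives Slot 4 at value $145, so the others get W − 145 = $275.
Without Onyx: best allocation of the remaining 3 bidders over all 4 slots is Nimbus→Slot 7 ($126), Flint→Slot 1 ($92), Apex→Slot 4 ($98), total $316.
VCG payment = (others' best without Onyx) − (others' welfare with Onyx) = 316 − 275 = $41.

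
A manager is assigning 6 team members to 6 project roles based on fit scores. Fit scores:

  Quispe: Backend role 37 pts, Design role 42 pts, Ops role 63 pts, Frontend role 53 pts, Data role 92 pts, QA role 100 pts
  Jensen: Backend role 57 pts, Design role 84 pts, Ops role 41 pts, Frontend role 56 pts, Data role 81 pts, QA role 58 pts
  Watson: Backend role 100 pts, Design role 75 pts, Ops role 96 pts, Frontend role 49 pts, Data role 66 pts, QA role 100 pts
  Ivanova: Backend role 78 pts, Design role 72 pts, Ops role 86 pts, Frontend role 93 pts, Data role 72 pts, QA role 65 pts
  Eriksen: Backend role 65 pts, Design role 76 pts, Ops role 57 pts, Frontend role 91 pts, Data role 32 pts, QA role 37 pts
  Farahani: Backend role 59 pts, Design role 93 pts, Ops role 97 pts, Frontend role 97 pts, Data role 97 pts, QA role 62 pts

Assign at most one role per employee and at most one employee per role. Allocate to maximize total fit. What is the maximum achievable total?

Max total: 558 pts

Optimal: Quispe→QA role (100 pts), Jensen→Design role (84 pts), Watson→Backend role (100 pts), Ivanova→Ops role (86 pts), Eriksen→Frontend role (91 pts), Farahani→Data role (97 pts) — total 100+84+100+86+91+97 = 558 pts.
Row-greedy (each employee in turn takes its best remaining role) gives 531 pts, worse by 27.
Every other assignment is strictly worse.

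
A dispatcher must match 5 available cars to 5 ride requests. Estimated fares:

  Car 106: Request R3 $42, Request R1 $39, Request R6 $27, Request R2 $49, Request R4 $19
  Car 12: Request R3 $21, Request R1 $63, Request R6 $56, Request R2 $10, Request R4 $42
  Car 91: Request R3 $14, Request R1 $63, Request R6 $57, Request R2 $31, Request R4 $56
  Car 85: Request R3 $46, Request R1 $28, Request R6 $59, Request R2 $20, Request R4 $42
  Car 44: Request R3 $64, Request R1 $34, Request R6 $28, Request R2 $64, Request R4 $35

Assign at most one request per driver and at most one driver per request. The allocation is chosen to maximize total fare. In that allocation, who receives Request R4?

This is a one-to-one assignment (maximum-weight bipartite matching).
Optimal: Car 106→Request R2 ($49), Car 12→Request R1 ($63), Car 91→Request R4 ($56), Car 85→Request R6 ($59), Car 44→Request R3 ($64) — total 49+63+56+59+64 = $291.
Row-greedy (each driver in turn takes its best remaining request) gives $250, worse by 41.
Every other assignment is strictly worse.
Car 91's own top request is Request R1 ($63), but forcing Car 91→Request R1 and reassigning the rest optimally gives only $277 — worse by 14.

Car 91 receives Request R4.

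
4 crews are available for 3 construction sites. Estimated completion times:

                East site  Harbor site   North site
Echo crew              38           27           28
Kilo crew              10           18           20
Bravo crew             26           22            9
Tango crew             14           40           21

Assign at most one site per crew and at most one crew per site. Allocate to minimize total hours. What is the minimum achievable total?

Optimal: Tango crew→East site (14 hours), Kilo crew→Harbor site (18 hours), Bravo crew→North site (9 hours) — total 14+18+9 = 41 hours.
Row-greedy (each crew in turn takes its cheapest remaining site) gives 46 hours, worse by 5.
Next-best assignment: Kilo crew→East site, Echo crew→Harbor site, Bravo crew→North site = 46 hours.

Min total: 41 hours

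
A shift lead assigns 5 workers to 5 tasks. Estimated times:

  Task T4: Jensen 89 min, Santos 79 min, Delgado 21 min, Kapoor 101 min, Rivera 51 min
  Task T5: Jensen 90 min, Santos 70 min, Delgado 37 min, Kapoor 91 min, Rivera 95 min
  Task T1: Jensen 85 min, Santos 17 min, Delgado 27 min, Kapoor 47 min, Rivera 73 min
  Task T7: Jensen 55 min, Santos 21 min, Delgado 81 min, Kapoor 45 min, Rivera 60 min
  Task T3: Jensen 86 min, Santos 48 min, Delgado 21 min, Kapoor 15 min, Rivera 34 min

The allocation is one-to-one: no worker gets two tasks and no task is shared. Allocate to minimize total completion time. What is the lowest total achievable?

Min total: 175 min

Optimal: Jensen→Task T7 (55 min), Santos→Task T1 (17 min), Delgado→Task T5 (37 min), Kapoor→Task T3 (15 min), Rivera→Task T4 (51 min) — total 55+17+37+15+51 = 175 min.
Column-greedy (each task in turn goes to its cheapest remaining worker) gives 227 min, worse by 52.
Next-best assignment: Jensen→Task T5, Santos→Task T1, Delgado→Task T4, Kapoor→Task T3, Rivera→Task T7 = 203 min.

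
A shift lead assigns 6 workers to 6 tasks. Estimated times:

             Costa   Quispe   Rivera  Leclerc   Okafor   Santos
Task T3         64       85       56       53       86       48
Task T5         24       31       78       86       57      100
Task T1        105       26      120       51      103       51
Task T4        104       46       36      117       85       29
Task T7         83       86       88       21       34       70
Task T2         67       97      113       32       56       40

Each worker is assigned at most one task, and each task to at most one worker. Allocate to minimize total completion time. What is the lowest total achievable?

Optimal: Costa→Task T5 (24 min), Quispe→Task T1 (26 min), Rivera→Task T4 (36 min), Leclerc→Task T2 (32 min), Okafor→Task T7 (34 min), Santos→Task T3 (48 min) — total 24+26+36+32+34+48 = 200 min.
Next-best assignment: Costa→Task T5, Quispe→Task T1, Rivera→Task T3, Leclerc→Task T2, Okafor→Task T7, Santos→Task T4 = 201 min.
No other one-to-one assignment undercuts 200 min.

Minimum total: 200 min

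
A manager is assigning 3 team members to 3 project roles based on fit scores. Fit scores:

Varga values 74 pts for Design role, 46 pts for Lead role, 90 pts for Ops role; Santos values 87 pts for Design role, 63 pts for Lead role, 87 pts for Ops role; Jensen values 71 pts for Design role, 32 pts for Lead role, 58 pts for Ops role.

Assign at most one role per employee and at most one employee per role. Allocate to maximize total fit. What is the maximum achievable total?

Treat this as an assignment problem: match each employee to one role.
Optimal: Varga→Ops role (90 pts), Santos→Lead role (63 pts), Jensen→Design role (71 pts) — total 90+63+71 = 224 pts.
Max-entry greedy (repeatedly take the single best remaining cell) gives 209 pts, worse by 15.

Maximum total: 224 pts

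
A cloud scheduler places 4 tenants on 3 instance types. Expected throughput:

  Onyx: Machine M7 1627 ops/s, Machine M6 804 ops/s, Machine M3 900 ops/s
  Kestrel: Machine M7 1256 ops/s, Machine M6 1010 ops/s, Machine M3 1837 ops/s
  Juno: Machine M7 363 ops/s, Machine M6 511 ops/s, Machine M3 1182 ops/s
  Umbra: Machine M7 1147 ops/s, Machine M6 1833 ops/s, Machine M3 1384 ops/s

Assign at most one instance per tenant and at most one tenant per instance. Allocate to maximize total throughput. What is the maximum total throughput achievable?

Optimal: Onyx→Machine M7 (1627 ops/s), Umbra→Machine M6 (1833 ops/s), Kestrel→Machine M3 (1837 ops/s) — total 1627+1833+1837 = 5297 ops/s.
Next-best assignment: Onyx→Machine M7, Umbra→Machine M6, Juno→Machine M3 = 4642 ops/s.
Swapping Kestrel↔Onyx (Kestrel→Machine M7 1256 ops/s, Onyx→Machine M3 900 ops/s) loses 1308.
No other one-to-one assignment exceeds 5297 ops/s.

Max total: 5297 ops/s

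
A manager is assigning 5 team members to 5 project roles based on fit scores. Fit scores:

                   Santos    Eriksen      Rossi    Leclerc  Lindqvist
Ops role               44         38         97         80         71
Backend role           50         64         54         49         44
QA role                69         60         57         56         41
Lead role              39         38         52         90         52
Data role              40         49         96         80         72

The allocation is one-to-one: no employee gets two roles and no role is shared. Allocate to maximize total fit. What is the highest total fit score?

This is the linear assignment problem.
Optimal: Santos→QA role (69 pts), Eriksen→Backend role (64 pts), Rossi→Ops role (97 pts), Leclerc→Lead role (90 pts), Lindqvist→Data role (72 pts) — total 69+64+97+90+72 = 392 pts.
Swapping Eriksen↔Rossi (Eriksen→Ops role 38 pts, Rossi→Backend role 54 pts) loses 69.

Maximum total: 392 pts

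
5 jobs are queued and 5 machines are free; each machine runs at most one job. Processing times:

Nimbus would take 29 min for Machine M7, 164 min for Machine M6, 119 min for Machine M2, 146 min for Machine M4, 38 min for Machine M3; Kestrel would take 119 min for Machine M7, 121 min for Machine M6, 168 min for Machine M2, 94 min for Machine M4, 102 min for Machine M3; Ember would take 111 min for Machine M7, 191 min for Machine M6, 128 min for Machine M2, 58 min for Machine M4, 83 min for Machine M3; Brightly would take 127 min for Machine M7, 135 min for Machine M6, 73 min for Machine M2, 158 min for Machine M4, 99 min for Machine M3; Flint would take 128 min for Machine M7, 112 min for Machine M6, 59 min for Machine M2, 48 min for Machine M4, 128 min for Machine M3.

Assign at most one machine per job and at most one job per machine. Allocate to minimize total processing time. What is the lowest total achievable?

Min total: 354 min

Optimal: Nimbus→Machine M7 (29 min), Kestrel→Machine M6 (121 min), Ember→Machine M3 (83 min), Brightly→Machine M2 (73 min), Flint→Machine M4 (48 min) — total 29+121+83+73+48 = 354 min.
Row-greedy (each job in turn takes its cheapest remaining machine) gives 391 min, worse by 37.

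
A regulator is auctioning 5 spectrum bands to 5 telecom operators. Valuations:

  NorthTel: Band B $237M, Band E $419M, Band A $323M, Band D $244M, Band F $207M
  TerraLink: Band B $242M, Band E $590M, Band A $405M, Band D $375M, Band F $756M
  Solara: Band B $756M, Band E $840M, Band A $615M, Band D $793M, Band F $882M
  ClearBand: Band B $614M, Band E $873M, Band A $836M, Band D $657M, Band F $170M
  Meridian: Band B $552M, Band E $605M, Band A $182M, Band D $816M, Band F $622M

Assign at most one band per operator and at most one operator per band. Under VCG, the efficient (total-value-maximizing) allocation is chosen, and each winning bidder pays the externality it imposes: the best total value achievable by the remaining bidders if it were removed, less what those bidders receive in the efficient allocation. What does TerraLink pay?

Efficient allocation: NorthTel→Band E ($419M), TerraLink→Band F ($756M), Solara→Band B ($756M), ClearBand→Band A ($836M), Meridian→Band D ($816M); total welfare W = $3583M.
TerraLink receives Band F at value $756M, so the others get W − 756 = $2827M.
Without TerraLink: best allocation of the remaining 4 bidders over all 5 bands is NorthTel→Band E ($419M), Solara→Band F ($882M), ClearBand→Band A ($836M), Meridian→Band D ($816M), total $2953M.
VCG payment = (others' best without TerraLink) − (others' welfare with TerraLink) = 2953 − 2827 = $126M.

TerraLink pays $126M.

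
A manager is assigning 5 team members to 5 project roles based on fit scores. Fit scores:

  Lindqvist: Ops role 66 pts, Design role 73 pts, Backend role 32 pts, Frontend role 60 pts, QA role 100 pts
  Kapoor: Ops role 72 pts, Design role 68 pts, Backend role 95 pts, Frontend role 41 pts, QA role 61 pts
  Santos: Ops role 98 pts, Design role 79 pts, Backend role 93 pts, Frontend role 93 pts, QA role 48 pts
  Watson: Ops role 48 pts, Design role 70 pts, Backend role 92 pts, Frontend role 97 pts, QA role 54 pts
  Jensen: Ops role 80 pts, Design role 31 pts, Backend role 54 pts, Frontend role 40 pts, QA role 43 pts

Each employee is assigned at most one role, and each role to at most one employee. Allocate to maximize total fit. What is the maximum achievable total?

Optimal: Lindqvist→QA role (100 pts), Kapoor→Backend role (95 pts), Santos→Design role (79 pts), Watson→Frontend role (97 pts), Jensen→Ops role (80 pts) — total 100+95+79+97+80 = 451 pts.
Row-greedy (each employee in turn takes its best remaining role) gives 421 pts, worse by 30.
Swapping Lindqvist↔Watson (Lindqvist→Frontend role 60 pts, Watson→QA role 54 pts) loses 83.

Maximum total: 451 pts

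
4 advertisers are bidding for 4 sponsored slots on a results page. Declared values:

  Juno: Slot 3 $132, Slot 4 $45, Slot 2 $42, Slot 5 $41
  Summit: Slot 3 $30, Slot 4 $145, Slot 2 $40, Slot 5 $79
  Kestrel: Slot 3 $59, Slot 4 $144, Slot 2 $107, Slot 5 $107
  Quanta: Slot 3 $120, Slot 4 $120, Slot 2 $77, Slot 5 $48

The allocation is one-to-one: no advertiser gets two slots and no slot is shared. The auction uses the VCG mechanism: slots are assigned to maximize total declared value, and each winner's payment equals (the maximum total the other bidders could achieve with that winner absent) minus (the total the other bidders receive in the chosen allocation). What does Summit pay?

Efficient allocation: Juno→Slot 3 ($132), Summit→Slot 4 ($145), Kestrel→Slot 5 ($107), Quanta→Slot 2 ($77); total welfare W = $461.
Summit receives Slot 4 at value $145, so the others get W − 145 = $316.
Without Summit: best allocation of the remaining 3 bidders over all 4 slots is Juno→Slot 3 ($132), Kestrel→Slot 2 ($107), Quanta→Slot 4 ($120), total $359.
VCG payment = (others' best without Summit) − (others' welfare with Summit) = 359 − 316 = $43.

Summit pays $43.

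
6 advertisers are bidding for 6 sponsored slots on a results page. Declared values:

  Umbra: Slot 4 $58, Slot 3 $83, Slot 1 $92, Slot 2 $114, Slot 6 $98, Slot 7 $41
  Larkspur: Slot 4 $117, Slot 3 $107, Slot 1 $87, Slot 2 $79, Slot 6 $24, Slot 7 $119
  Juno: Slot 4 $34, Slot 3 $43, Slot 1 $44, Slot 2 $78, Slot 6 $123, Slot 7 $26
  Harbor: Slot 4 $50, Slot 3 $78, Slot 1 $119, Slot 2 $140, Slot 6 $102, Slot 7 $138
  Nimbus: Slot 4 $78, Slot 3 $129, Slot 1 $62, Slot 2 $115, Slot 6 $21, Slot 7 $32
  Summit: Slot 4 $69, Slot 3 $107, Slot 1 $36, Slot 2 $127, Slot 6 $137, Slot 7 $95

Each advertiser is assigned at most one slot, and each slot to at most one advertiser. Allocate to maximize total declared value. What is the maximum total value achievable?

Optimal: Umbra→Slot 1 ($92), Larkspur→Slot 4 ($117), Juno→Slot 6 ($123), Harbor→Slot 7 ($138), Nimbus→Slot 3 ($129), Summit→Slot 2 ($127) — total 92+117+123+138+129+127 = $726.
No other one-to-one assignment exceeds $726.

Max total: $726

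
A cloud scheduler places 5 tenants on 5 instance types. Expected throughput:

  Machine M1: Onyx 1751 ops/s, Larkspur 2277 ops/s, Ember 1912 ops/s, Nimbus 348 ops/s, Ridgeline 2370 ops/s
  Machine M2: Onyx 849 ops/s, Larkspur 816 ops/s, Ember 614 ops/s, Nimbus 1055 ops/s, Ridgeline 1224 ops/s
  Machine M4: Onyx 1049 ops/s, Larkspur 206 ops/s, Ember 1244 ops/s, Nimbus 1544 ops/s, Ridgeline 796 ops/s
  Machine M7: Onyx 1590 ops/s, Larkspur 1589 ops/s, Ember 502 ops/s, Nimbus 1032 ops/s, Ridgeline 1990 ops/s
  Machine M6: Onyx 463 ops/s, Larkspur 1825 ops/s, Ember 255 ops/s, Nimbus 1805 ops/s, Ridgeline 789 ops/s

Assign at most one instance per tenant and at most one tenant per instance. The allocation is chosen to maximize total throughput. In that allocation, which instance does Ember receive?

Optimal: Onyx→Machine M2 (849 ops/s), Larkspur→Machine M1 (2277 ops/s), Ember→Machine M4 (1244 ops/s), Nimbus→Machine M6 (1805 ops/s), Ridgeline→Machine M7 (1990 ops/s) — total 849+2277+1244+1805+1990 = 8165 ops/s.
Max-entry greedy (repeatedly take the single best remaining cell) gives 7943 ops/s, worse by 222.
Swapping Nimbus↔Ridgeline (Nimbus→Machine M7 1032 ops/s, Ridgeline→Machine M6 789 ops/s) loses 1974.
Ember's own top instance is Machine M1 (1912 ops/s), but forcing Ember→Machine M1 and reassigning the rest optimally gives only 8120 ops/s — worse by 45.

Ember receives Machine M4.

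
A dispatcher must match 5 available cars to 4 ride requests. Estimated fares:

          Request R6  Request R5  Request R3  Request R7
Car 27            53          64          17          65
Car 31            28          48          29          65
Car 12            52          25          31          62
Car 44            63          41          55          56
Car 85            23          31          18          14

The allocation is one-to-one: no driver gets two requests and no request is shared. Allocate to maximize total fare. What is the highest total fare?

Optimal: Car 12→Request R6 ($52), Car 27→Request R5 ($64), Car 44→Request R3 ($55), Car 31→Request R7 ($65) — total 52+64+55+65 = $236.

Maximum total: $236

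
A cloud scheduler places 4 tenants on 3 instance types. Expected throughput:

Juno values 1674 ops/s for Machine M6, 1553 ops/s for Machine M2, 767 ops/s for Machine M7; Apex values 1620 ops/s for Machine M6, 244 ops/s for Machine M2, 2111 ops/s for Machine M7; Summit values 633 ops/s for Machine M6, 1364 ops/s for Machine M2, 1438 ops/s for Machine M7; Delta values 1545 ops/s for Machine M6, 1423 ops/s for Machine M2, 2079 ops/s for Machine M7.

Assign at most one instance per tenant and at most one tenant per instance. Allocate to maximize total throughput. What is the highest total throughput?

This is a one-to-one assignment (maximum-weight bipartite matching).
Optimal: Apex→Machine M6 (1620 ops/s), Juno→Machine M2 (1553 ops/s), Delta→Machine M7 (2079 ops/s) — total 1620+1553+2079 = 5252 ops/s.
Column-greedy (each instance in turn goes to its best remaining tenant) gives 5208 ops/s, worse by 44.
Swapping Apex↔Juno (Apex→Machine M2 244 ops/s, Juno→Machine M6 1674 ops/s) loses 1255.
Every other assignment is strictly worse.

Maximum total: 5252 ops/s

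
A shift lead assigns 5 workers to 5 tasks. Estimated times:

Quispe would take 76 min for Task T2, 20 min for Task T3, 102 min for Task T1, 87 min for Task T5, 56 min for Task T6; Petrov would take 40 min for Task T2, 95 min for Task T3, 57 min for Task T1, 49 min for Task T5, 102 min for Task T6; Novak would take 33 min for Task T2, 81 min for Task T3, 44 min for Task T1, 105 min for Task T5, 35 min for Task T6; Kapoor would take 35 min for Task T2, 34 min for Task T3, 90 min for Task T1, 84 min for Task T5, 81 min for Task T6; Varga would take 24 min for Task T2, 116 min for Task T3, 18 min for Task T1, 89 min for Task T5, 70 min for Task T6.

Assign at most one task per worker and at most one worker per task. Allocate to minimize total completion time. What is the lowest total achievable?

Minimum total: 157 min

Optimal: Quispe→Task T3 (20 min), Petrov→Task T5 (49 min), Novak→Task T6 (35 min), Kapoor→Task T2 (35 min), Varga→Task T1 (18 min) — total 20+49+35+35+18 = 157 min.
Row-greedy (each worker in turn takes its cheapest remaining task) gives 197 min, worse by 40.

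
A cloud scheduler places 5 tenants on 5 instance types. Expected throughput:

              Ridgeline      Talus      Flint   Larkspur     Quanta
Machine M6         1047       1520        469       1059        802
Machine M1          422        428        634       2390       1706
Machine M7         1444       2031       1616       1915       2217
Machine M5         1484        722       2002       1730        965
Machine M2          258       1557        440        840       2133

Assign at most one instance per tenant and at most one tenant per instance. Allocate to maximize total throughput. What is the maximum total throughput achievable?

Optimal: Ridgeline→Machine M6 (1047 ops/s), Talus→Machine M7 (2031 ops/s), Flint→Machine M5 (2002 ops/s), Larkspur→Machine M1 (2390 ops/s), Quanta→Machine M2 (2133 ops/s) — total 1047+2031+2002+2390+2133 = 9603 ops/s.
Column-greedy (each instance in turn goes to its best remaining tenant) gives 8387 ops/s, worse by 1216.
Next-best assignment: Ridgeline→Machine M7, Talus→Machine M6, Flint→Machine M5, Larkspur→Machine M1, Quanta→Machine M2 = 9489 ops/s.
Swapping Talus↔Quanta (Talus→Machine M2 1557 ops/s, Quanta→Machine M7 2217 ops/s) loses 390.
No other one-to-one assignment exceeds 9603 ops/s.

Maximum total: 9603 ops/s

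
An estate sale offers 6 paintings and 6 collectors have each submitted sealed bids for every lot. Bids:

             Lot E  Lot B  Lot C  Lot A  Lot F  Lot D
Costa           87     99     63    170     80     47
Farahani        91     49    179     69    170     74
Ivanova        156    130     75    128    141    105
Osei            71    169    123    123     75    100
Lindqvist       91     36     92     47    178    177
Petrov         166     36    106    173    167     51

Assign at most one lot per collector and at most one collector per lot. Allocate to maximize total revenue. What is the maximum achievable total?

This is the linear assignment problem.
Optimal: Costa→Lot A ($170), Farahani→Lot C ($179), Ivanova→Lot E ($156), Osei→Lot B ($169), Lindqvist→Lot D ($177), Petrov→Lot F ($167) — total 170+179+156+169+177+167 = $1018.
Next-best assignment: Costa→Lot A, Farahani→Lot C, Ivanova→Lot F, Osei→Lot B, Lindqvist→Lot D, Petrov→Lot E = $1002.
Every other assignment is strictly worse.

Max total: $1018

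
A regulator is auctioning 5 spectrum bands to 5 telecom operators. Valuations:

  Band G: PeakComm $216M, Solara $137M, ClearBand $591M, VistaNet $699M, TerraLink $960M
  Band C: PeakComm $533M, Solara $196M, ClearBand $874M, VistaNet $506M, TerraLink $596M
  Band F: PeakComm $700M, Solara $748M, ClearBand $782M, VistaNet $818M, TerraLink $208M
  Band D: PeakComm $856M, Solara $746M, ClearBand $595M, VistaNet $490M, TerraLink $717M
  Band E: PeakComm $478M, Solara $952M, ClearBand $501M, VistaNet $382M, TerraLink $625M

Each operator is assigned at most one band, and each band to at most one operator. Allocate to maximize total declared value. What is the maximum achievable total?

Treat this as an assignment problem: match each operator to one band.
Optimal: PeakComm→Band D ($856M), Solara→Band E ($952M), ClearBand→Band C ($874M), VistaNet→Band F ($818M), TerraLink→Band G ($960M) — total 856+952+874+818+960 = $4460M.
Swapping VistaNet↔TerraLink (VistaNet→Band G $699M, TerraLink→Band F $208M) loses 871.
Checked against all permutations: $4460M is optimal.

Max total: $4460M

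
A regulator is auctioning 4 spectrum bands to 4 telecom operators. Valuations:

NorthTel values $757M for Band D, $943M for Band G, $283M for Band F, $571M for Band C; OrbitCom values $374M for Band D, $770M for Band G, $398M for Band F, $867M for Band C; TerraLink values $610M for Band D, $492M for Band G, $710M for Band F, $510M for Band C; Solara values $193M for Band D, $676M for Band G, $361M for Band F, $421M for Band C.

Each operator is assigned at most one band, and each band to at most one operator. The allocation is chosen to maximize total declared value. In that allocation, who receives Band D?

Optimal: NorthTel→Band D ($757M), OrbitCom→Band C ($867M), TerraLink→Band F ($710M), Solara→Band G ($676M) — total 757+867+710+676 = $3010M.
Max-entry greedy (repeatedly take the single best remaining cell) gives $2713M, worse by 297.
Next-best assignment: NorthTel→Band G, OrbitCom→Band C, TerraLink→Band D, Solara→Band F = $2781M.
NorthTel's own top band is Band G ($943M), but forcing NorthTel→Band G and reassigning the rest optimally gives only $2781M — worse by 229.

NorthTel receives Band D.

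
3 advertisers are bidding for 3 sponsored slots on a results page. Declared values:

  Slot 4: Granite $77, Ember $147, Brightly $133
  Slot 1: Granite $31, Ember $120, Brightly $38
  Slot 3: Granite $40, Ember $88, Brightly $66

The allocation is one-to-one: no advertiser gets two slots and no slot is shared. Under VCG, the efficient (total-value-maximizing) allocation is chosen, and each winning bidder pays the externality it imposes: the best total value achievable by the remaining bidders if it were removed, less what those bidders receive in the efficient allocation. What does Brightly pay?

Efficient allocation: Granite→Slot 3 ($40), Ember→Slot 1 ($120), Brightly→Slot 4 ($133); total welfare W = $293.
Brightly receives Slot 4 at value $133, so the others get W − 133 = $160.
Without Brightly: best allocation of the remaining 2 bidders over all 3 slots is Granite→Slot 4 ($77), Ember→Slot 1 ($120), total $197.
VCG payment = (others' best without Brightly) − (others' welfare with Brightly) = 197 − 160 = $37.

Brightly pays $37.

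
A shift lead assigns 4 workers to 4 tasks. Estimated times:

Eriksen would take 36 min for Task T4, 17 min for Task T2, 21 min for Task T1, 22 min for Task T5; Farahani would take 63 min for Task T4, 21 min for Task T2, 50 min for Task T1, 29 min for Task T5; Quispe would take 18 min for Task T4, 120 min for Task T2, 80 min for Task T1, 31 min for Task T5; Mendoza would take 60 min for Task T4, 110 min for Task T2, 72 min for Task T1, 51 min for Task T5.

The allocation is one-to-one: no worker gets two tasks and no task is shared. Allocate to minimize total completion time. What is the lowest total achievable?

Optimal: Eriksen→Task T1 (21 min), Farahani→Task T2 (21 min), Quispe→Task T4 (18 min), Mendoza→Task T5 (51 min) — total 21+21+18+51 = 111 min.
No other one-to-one assignment undercuts 111 min.

Min total: 111 min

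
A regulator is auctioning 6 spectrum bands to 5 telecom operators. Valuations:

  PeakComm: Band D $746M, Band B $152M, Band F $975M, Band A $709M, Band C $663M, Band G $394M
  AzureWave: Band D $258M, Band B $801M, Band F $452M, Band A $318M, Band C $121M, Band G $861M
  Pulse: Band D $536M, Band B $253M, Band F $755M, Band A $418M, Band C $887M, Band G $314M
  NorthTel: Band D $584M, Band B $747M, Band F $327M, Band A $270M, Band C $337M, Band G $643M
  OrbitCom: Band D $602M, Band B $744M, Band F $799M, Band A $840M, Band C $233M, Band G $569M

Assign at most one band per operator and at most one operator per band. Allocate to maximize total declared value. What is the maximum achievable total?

Maximum total: $4310M

Optimal: PeakComm→Band F ($975M), AzureWave→Band G ($861M), Pulse→Band C ($887M), NorthTel→Band B ($747M), OrbitCom→Band A ($840M) — total 975+861+887+747+840 = $4310M.
Column-greedy (each band in turn goes to its best remaining operator) gives $3101M, worse by 1209.
No other one-to-one assignment exceeds $4310M.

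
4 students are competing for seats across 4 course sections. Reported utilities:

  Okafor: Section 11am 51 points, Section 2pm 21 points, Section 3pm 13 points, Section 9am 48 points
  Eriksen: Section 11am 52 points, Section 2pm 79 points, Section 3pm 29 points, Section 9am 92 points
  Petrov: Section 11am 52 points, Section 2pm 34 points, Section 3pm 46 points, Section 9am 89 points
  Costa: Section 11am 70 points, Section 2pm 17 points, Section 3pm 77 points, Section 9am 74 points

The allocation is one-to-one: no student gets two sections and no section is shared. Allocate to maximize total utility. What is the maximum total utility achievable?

Optimal: Okafor→Section 11am (51 points), Eriksen→Section 2pm (79 points), Petrov→Section 9am (89 points), Costa→Section 3pm (77 points) — total 51+79+89+77 = 296 points.
Max-entry greedy (repeatedly take the single best remaining cell) gives 242 points, worse by 54.
Next-best assignment: Okafor→Section 9am, Eriksen→Section 2pm, Petrov→Section 11am, Costa→Section 3pm = 256 points.
Swapping Costa↔Okafor (Costa→Section 11am 70 points, Okafor→Section 3pm 13 points) loses 45.
Every other assignment is strictly worse.

Maximum total: 296 points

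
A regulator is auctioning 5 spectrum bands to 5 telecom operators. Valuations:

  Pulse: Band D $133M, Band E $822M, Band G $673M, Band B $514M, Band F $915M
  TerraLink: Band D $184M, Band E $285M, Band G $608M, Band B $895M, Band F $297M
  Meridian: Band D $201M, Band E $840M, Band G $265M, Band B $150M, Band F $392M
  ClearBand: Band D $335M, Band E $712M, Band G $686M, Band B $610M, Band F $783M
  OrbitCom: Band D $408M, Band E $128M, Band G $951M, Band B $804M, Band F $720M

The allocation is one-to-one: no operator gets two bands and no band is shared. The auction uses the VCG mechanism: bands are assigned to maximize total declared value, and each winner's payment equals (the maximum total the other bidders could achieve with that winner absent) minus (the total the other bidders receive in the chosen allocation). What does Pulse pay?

Efficient allocation: Pulse→Band F ($915M), TerraLink→Band B ($895M), Meridian→Band E ($840M), ClearBand→Band D ($335M), OrbitCom→Band G ($951M); total welfare W = $3936M.
Pulse receives Band F at value $915M, so the others get W − 915 = $3021M.
Without Pulse: best allocation of the remaining 4 bidders over all 5 bands is TerraLink→Band B ($895M), Meridian→Band E ($840M), ClearBand→Band F ($783M), OrbitCom→Band G ($951M), total $3469M.
VCG payment = (others' best without Pulse) − (others' welfare with Pulse) = 3469 − 3021 = $448M.

Pulse pays $448M.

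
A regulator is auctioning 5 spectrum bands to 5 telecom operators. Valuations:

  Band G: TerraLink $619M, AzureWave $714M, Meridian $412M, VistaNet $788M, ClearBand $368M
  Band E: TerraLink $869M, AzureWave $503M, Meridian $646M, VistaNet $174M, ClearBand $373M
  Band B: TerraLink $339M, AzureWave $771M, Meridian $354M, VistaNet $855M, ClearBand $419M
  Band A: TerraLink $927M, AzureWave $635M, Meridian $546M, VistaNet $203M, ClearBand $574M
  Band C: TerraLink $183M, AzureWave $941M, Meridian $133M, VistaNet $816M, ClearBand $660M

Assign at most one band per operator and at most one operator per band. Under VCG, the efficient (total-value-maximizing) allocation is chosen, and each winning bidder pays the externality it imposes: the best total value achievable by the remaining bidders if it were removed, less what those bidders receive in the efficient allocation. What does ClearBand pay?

Efficient allocation: TerraLink→Band A ($927M), AzureWave→Band G ($714M), Meridian→Band E ($646M), VistaNet→Band B ($855M), ClearBand→Band C ($660M); total welfare W = $3802M.
ClearBand receives Band C at value $660M, so the others get W − 660 = $3142M.
Without ClearBand: best allocation of the remaining 4 bidders over all 5 bands is TerraLink→Band A ($927M), AzureWave→Band C ($941M), Meridian→Band E ($646M), VistaNet→Band B ($855M), total $3369M.
VCG payment = (others' best without ClearBand) − (others' welfare with ClearBand) = 3369 − 3142 = $227M.

ClearBand pays $227M.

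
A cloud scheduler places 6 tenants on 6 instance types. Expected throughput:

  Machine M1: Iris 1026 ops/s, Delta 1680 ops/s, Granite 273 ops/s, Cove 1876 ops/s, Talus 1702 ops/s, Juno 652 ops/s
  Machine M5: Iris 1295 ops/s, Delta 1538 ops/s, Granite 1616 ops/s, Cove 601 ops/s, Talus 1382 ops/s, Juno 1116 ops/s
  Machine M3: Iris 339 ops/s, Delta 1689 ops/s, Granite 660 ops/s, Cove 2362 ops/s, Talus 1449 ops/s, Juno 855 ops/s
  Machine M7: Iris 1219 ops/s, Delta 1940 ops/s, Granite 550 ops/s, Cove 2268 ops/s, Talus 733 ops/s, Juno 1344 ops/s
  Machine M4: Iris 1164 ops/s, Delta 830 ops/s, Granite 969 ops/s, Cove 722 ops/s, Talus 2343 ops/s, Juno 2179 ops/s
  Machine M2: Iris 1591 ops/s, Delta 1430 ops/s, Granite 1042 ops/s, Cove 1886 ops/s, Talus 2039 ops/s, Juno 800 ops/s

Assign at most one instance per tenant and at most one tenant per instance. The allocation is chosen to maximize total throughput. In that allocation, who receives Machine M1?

Optimal: Iris→Machine M2 (1591 ops/s), Delta→Machine M7 (1940 ops/s), Granite→Machine M5 (1616 ops/s), Cove→Machine M3 (2362 ops/s), Talus→Machine M1 (1702 ops/s), Juno→Machine M4 (2179 ops/s) — total 1591+1940+1616+2362+1702+2179 = 11390 ops/s.
Row-greedy (each tenant in turn takes its best remaining instance) gives 10504 ops/s, worse by 886.
Talus's own top instance is Machine M4 (2343 ops/s), but forcing Talus→Machine M4 and reassigning the rest optimally gives only 10936 ops/s — worse by 454.

Talus receives Machine M1.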